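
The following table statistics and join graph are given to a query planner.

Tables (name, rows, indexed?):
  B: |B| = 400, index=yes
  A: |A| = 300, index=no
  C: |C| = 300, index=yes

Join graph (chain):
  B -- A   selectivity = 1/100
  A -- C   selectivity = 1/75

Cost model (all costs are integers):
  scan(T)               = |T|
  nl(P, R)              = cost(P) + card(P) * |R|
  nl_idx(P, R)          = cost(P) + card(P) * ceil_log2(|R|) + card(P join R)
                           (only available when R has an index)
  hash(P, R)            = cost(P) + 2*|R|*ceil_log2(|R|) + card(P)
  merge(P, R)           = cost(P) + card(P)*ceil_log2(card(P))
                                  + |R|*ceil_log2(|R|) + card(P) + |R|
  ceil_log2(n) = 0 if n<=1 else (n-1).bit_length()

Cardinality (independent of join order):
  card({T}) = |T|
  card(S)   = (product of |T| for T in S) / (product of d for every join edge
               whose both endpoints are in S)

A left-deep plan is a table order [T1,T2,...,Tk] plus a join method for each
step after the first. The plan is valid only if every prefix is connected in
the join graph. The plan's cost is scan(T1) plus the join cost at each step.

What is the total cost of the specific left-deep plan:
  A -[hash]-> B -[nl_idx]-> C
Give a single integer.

23400

step 1: scan A: cost=300, card=300
step 2: join B via hash
    card(P join B) = 300*400/(100) = 1200
    cost = 300 + 2*400*9 + 300 = 7800
step 3: join C via nl_idx
    card(P join C) = 1200*300/(75) = 4800
    cost = 7800 + 1200*9 + 4800 = 23400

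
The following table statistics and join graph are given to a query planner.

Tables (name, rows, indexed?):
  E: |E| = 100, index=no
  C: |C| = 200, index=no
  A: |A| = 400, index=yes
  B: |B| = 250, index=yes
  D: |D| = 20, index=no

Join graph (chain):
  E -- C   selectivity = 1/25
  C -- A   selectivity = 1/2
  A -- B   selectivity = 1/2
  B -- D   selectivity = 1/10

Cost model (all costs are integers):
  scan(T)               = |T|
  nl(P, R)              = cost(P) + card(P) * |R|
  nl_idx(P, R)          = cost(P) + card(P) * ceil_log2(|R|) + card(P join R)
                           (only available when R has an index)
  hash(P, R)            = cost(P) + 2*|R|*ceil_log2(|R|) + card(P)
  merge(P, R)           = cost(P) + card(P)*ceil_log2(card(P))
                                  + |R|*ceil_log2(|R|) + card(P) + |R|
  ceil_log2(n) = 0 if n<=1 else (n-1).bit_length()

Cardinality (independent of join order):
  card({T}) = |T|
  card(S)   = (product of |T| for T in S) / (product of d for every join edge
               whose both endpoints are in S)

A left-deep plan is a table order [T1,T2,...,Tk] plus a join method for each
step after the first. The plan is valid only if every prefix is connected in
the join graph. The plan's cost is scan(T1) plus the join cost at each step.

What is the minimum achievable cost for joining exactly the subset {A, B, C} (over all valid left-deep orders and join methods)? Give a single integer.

Selinger DP over subsets of {A,B,C}:
  {C}: scan cost=200, card=200
  {A}: scan cost=400, card=400
  {B}: scan cost=250, card=250
  {AC}: card=40000; try (C,hash)→4000, (A,merge)→6000, (C,merge)→6200, (A,hash)→7600, (A,nl_idx)→42000, (A,nl)→80200 …(+1); best=4000 via (C,hash)
  {AB}: card=50000; try (B,hash)→4800, (A,merge)→6500, (B,merge)→6650, (A,hash)→7700, (A,nl_idx)→52500, (B,nl_idx)→53600 …(+2); best=4800 via (B,hash)
  {ABC}: card=5000000; try (B,hash)→48000, (C,hash)→58000, (B,merge)→686250, (C,merge)→856600, (B,nl_idx)→5324000, (B,nl)→10004000 …(+1); best=48000 via (B,hash)

48000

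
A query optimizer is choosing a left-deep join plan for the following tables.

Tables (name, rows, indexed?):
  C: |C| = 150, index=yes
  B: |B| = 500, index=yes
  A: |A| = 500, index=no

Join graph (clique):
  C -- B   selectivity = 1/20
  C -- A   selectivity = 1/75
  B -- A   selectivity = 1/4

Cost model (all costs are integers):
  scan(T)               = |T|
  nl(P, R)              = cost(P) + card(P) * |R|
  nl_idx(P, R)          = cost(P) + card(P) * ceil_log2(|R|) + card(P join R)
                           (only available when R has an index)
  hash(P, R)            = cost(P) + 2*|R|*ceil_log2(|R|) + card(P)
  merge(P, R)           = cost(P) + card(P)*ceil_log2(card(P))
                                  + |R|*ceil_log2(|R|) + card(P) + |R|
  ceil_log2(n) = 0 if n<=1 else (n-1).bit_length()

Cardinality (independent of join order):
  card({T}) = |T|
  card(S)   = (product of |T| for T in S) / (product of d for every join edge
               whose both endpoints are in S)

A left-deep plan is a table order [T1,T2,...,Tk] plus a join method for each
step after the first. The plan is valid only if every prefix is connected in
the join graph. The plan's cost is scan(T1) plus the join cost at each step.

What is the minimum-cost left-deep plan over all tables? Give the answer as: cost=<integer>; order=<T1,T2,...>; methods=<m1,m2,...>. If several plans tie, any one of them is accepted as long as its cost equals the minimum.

Selinger DP (subsets sized 1..n):
  {C}: scan cost=150, card=150
  {B}: scan cost=500, card=500
  {A}: scan cost=500, card=500
  {BC}: card=3750; try (C,hash)→3400, (B,nl_idx)→5250, (B,merge)→6500, (C,merge)→6850, (C,nl_idx)→8250, (B,hash)→9300 …(+2); best=3400 via (C,hash)
  {AC}: card=1000; try (C,hash)→3400, (C,nl_idx)→5500, (A,merge)→6500, (C,merge)→6850, (A,hash)→9300, (A,nl)→75150 …(+1); best=3400 via (C,hash)
  {AB}: card=62500; try (B,hash)→10000, (A,hash)→10000, (B,merge)→10500, (A,merge)→10500, (B,nl_idx)→67500, (B,nl)→250500 …(+1); best=10000 via (B,hash)
  {ABC}: card=6250; try (B,hash)→13400, (A,hash)→16150, (B,nl_idx)→18650, (B,merge)→19400, (A,merge)→57150, (C,hash)→74900 …(+5); best=13400 via (B,hash)

cost=13400; order=A,C,B; methods=hash,hash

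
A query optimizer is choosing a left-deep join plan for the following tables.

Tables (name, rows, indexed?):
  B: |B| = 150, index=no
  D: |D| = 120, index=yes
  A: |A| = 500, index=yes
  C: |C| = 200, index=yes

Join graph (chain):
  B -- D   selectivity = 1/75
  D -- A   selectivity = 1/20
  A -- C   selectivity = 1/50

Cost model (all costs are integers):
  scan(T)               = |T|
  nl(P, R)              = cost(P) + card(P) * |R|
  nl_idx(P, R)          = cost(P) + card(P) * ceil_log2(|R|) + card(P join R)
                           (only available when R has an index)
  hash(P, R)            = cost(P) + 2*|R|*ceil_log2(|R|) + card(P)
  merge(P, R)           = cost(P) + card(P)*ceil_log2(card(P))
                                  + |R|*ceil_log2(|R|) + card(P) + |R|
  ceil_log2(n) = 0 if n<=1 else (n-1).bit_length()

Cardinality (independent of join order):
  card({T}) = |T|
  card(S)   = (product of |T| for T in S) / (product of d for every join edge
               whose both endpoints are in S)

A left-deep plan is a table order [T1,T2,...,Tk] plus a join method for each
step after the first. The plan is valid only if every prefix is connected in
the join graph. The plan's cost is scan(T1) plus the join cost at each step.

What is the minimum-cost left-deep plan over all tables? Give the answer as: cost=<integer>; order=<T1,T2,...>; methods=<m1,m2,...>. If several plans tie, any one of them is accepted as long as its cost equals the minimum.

Selinger DP (subsets sized 1..n):
  {B}: scan cost=150, card=150
  {D}: scan cost=120, card=120
  {A}: scan cost=500, card=500
  {C}: scan cost=200, card=200
  {BD}: card=240; try (D,nl_idx)→1440, (D,hash)→1980, (B,merge)→2430, (D,merge)→2460, (B,hash)→2640, (B,nl)→18120 …(+1); best=1440 via (D,nl_idx)
  {AD}: card=3000; try (D,hash)→2680, (A,nl_idx)→4200, (A,merge)→6080, (D,merge)→6460, (D,nl_idx)→7000, (A,hash)→9240 …(+2); best=2680 via (D,hash)
  {AC}: card=2000; try (A,nl_idx)→4000, (C,hash)→4200, (C,nl_idx)→6500, (A,merge)→7000, (C,merge)→7300, (A,hash)→9400 …(+2); best=4000 via (A,nl_idx)
  {ABD}: card=6000; try (B,hash)→8080, (A,merge)→8600, (A,nl_idx)→9600, (A,hash)→10680, (B,merge)→43030, (A,nl)→121440 …(+1); best=8080 via (B,hash)
  {ACD}: card=12000; try (D,hash)→7680, (C,hash)→8880, (D,merge)→28960, (D,nl_idx)→30000, (C,nl_idx)→38680, (C,merge)→43480 …(+2); best=7680 via (D,hash)
  {ABCD}: card=24000; try (C,hash)→17280, (B,hash)→22080, (C,nl_idx)→80080, (C,merge)→93880, (B,merge)→189030, (C,nl)→1208080 …(+1); best=17280 via (C,hash)

cost=17280; order=A,D,B,C; methods=hash,hash,hash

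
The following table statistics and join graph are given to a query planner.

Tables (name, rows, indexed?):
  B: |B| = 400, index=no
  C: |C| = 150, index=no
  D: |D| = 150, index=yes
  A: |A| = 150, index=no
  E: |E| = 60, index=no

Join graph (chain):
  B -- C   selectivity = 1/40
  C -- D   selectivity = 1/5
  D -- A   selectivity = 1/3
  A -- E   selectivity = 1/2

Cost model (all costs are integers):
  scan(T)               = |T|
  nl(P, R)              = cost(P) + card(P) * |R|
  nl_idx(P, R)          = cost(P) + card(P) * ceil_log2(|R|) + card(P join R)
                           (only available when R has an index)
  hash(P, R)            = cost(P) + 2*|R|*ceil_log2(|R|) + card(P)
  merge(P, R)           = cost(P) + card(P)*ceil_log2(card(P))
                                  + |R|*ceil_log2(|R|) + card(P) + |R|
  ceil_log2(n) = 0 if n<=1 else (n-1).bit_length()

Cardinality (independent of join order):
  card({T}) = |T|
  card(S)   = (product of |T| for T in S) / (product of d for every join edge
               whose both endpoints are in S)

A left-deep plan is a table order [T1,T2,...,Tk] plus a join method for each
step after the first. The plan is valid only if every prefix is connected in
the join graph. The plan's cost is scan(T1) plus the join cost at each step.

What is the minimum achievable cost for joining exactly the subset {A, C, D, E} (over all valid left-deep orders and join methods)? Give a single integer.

Selinger DP over subsets of {A,C,D,E}:
  {C}: scan cost=150, card=150
  {D}: scan cost=150, card=150
  {A}: scan cost=150, card=150
  {E}: scan cost=60, card=60
  {CD}: card=4500; try (D,hash)→2700, (C,hash)→2700, (D,merge)→2850, (C,merge)→2850, (D,nl_idx)→5850, (D,nl)→22650 …(+1); best=2700 via (D,hash)
  {AD}: card=7500; try (D,hash)→2700, (A,hash)→2700, (D,merge)→2850, (A,merge)→2850, (D,nl_idx)→8850, (D,nl)→22650 …(+1); best=2700 via (D,hash)
  {AE}: card=4500; try (E,hash)→1020, (A,merge)→1830, (E,merge)→1920, (A,hash)→2520, (A,nl)→9060, (E,nl)→9150; best=1020 via (E,hash)
  {ACD}: card=225000; try (A,hash)→9600, (C,hash)→12600, (A,merge)→67050, (C,merge)→109050, (A,nl)→677700, (C,nl)→1127700; best=9600 via (A,hash)
  {ADE}: card=225000; try (D,hash)→7920, (E,hash)→10920, (D,merge)→65370, (E,merge)→108120, (D,nl_idx)→262020, (E,nl)→452700 …(+1); best=7920 via (D,hash)
  {ACDE}: card=6750000; try (E,hash)→235320, (C,hash)→235320, (C,merge)→4284270, (E,merge)→4285020, (E,nl)→13509600, (C,nl)→33757920; best=235320 via (E,hash)

235320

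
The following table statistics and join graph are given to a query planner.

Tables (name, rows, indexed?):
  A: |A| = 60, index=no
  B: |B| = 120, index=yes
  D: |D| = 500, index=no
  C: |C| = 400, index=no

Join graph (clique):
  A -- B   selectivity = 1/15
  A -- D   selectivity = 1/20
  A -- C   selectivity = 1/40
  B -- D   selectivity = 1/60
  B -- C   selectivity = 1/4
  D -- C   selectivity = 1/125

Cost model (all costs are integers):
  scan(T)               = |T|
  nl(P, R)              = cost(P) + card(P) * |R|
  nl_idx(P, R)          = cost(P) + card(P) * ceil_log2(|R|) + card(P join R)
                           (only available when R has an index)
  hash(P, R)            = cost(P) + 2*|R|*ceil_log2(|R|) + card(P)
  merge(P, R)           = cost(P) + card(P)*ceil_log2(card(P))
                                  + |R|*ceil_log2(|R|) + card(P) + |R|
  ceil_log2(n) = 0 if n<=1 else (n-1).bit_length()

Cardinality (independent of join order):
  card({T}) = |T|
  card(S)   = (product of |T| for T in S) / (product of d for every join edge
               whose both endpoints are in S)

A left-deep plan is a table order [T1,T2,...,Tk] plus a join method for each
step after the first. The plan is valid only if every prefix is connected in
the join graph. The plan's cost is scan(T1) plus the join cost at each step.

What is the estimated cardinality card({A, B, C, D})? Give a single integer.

4

Tables in S: A(60), B(120), C(400), D(500)
Edges inside S: A-B(d=15), A-D(d=20), A-C(d=40), B-D(d=60), B-C(d=4), D-C(d=125)
numerator = 60 * 120 * 400 * 500 = 1440000000
denominator = 15 * 20 * 40 * 60 * 4 * 125 = 360000000
card(S) = 1440000000 / 360000000 = 4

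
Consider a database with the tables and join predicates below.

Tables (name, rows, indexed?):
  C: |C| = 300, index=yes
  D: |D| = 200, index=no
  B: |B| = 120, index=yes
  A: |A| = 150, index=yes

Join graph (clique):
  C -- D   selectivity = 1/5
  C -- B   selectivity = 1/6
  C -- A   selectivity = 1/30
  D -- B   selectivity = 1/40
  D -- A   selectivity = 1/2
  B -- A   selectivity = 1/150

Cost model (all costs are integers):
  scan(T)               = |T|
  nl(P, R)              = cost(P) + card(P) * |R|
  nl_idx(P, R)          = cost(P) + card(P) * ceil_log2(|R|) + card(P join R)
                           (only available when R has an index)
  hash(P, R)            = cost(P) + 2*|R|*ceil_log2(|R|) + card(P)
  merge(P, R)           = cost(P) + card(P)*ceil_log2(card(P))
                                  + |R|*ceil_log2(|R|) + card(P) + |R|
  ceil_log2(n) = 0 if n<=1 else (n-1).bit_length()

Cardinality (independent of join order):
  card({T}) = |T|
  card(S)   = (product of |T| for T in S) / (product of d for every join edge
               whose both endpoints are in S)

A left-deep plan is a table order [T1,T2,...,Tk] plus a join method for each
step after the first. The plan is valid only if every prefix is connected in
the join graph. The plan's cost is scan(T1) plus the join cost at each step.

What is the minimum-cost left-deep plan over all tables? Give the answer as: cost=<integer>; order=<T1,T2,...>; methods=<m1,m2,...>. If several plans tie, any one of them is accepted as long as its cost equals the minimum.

Selinger DP (subsets sized 1..n):
  {C}: scan cost=300, card=300
  {D}: scan cost=200, card=200
  {B}: scan cost=120, card=120
  {A}: scan cost=150, card=150
  {CD}: card=12000; try (D,hash)→3800, (C,merge)→5000, (D,merge)→5100, (C,hash)→5800, (C,nl_idx)→14000, (C,nl)→60200 …(+1); best=3800 via (D,hash)
  {BC}: card=6000; try (B,hash)→2280, (C,merge)→4080, (B,merge)→4260, (C,hash)→5640, (C,nl_idx)→7200, (B,nl_idx)→8400 …(+2); best=2280 via (B,hash)
  {AC}: card=1500; try (C,nl_idx)→3000, (A,hash)→3000, (A,nl_idx)→4200, (C,merge)→4500, (A,merge)→4650, (C,hash)→5700 …(+2); best=3000 via (C,nl_idx)
  {BD}: card=600; try (B,hash)→2080, (B,nl_idx)→2200, (D,merge)→2880, (B,merge)→2960, (D,hash)→3440, (D,nl)→24120 …(+1); best=2080 via (B,hash)
  {AD}: card=15000; try (A,hash)→2800, (D,merge)→3300, (A,merge)→3350, (D,hash)→3500, (A,nl_idx)→16800, (D,nl)→30150 …(+1); best=2800 via (A,hash)
  {AB}: card=120; try (A,nl_idx)→1200, (B,nl_idx)→1320, (B,hash)→1980, (A,merge)→2430, (B,merge)→2460, (A,hash)→2640 …(+2); best=1200 via (A,nl_idx)
  {BCD}: card=6000; try (C,hash)→8080, (D,hash)→11480, (C,merge)→11680, (C,nl_idx)→13480, (B,hash)→17480, (D,merge)→88080 …(+5); best=8080 via (C,hash)
  {ACD}: card=30000; try (D,hash)→7700, (A,hash)→18200, (D,merge)→22800, (C,hash)→23200, (A,nl_idx)→129800, (C,nl_idx)→167800 …(+5); best=7700 via (D,hash)
  {ABC}: card=200; try (C,nl_idx)→2480, (C,merge)→5160, (B,hash)→6180, (C,hash)→6720, (A,hash)→10680, (B,nl_idx)→13700 …(+6); best=2480 via (C,nl_idx)
  {ABD}: card=300; try (D,merge)→3960, (D,hash)→4520, (A,hash)→5080, (A,nl_idx)→7180, (A,merge)→10030, (B,hash)→19480 …(+5); best=3960 via (D,merge)
  {ABCD}: card=100; try (D,hash)→5880, (D,merge)→6080, (C,nl_idx)→6760, (C,hash)→9660, (C,merge)→9960, (A,hash)→16480 …(+9); best=5880 via (D,hash)

cost=5880; order=B,A,C,D; methods=nl_idx,nl_idx,hash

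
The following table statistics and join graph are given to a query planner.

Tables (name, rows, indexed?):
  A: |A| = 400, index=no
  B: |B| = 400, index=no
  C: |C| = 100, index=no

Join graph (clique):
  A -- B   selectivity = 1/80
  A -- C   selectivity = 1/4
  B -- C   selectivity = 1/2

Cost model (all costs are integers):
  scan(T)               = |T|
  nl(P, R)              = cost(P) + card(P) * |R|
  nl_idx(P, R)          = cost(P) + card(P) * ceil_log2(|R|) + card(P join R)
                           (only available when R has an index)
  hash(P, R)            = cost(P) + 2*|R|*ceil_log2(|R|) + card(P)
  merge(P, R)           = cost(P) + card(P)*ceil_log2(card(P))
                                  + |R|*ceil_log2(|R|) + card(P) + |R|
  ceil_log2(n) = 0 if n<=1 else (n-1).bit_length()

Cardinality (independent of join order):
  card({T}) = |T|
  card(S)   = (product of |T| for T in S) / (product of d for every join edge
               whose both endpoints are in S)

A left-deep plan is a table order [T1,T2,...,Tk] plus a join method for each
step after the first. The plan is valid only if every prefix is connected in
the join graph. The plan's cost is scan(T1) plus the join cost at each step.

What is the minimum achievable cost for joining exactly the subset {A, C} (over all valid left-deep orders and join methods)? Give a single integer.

Selinger DP over subsets of {A,C}:
  {A}: scan cost=400, card=400
  {C}: scan cost=100, card=100
  {AC}: card=10000; try (C,hash)→2200, (A,merge)→4900, (C,merge)→5200, (A,hash)→7400, (A,nl)→40100, (C,nl)→40400; best=2200 via (C,hash)

2200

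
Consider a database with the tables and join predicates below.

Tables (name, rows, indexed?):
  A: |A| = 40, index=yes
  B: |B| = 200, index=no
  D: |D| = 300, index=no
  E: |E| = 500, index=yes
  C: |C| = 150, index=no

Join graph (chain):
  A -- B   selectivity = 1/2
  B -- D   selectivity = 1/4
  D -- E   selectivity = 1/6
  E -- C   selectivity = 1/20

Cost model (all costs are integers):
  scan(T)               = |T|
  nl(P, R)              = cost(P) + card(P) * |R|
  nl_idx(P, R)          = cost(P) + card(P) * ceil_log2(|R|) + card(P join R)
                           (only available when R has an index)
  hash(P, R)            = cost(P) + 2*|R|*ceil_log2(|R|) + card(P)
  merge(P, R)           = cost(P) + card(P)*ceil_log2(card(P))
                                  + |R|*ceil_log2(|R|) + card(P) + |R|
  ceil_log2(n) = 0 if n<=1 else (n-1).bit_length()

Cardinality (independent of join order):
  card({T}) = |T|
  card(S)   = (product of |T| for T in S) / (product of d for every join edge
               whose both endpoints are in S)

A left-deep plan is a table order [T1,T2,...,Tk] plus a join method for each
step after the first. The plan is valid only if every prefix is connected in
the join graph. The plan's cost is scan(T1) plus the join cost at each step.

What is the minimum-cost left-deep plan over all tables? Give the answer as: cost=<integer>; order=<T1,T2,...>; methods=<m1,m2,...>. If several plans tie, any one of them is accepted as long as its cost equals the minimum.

cost=9578730; order=E,C,D,B,A; methods=hash,hash,hash,hash

Selinger DP (subsets sized 1..n):
  {A}: scan cost=40, card=40
  {B}: scan cost=200, card=200
  {D}: scan cost=300, card=300
  {E}: scan cost=500, card=500
  {C}: scan cost=150, card=150
  {AB}: card=4000; try (A,hash)→880, (B,merge)→2120, (A,merge)→2280, (B,hash)→3280, (A,nl_idx)→5400, (B,nl)→8040 …(+1); best=880 via (A,hash)
  {BD}: card=15000; try (B,hash)→3800, (D,merge)→5000, (B,merge)→5100, (D,hash)→5800, (D,nl)→60200, (B,nl)→60300; best=3800 via (B,hash)
  {DE}: card=25000; try (D,hash)→6400, (E,merge)→8300, (D,merge)→8500, (E,hash)→9600, (E,nl_idx)→28000, (E,nl)→150300 …(+1); best=6400 via (D,hash)
  {CE}: card=3750; try (C,hash)→3400, (E,nl_idx)→5250, (E,merge)→6500, (C,merge)→6850, (E,hash)→9300, (E,nl)→75150 …(+1); best=3400 via (C,hash)
  {ABD}: card=300000; try (D,hash)→10280, (A,hash)→19280, (D,merge)→55880, (A,merge)→229080, (A,nl_idx)→393800, (A,nl)→603800 …(+1); best=10280 via (D,hash)
  {BDE}: card=1250000; try (E,hash)→27800, (B,hash)→34600, (E,merge)→233800, (B,merge)→408200, (E,nl_idx)→1388800, (B,nl)→5006400 …(+1); best=27800 via (E,hash)
  {CDE}: card=187500; try (D,hash)→12550, (C,hash)→33800, (D,merge)→55150, (C,merge)→407750, (D,nl)→1128400, (C,nl)→3756400; best=12550 via (D,hash)
  {ABDE}: card=25000000; try (E,hash)→319280, (A,hash)→1278280, (E,merge)→6015280, (A,merge)→27528080, (E,nl_idx)→27710280, (A,nl_idx)→32527800 …(+2); best=319280 via (E,hash)
  {BCDE}: card=9375000; try (B,hash)→203250, (C,hash)→1280200, (B,merge)→3576850, (C,merge)→27529150, (B,nl)→37512550, (C,nl)→187527800; best=203250 via (B,hash)
  {ABCDE}: card=187500000; try (A,hash)→9578730, (C,hash)→25321680, (A,merge)→234578530, (A,nl_idx)→243953250, (A,nl)→375203250, (C,merge)→650320630 …(+1); best=9578730 via (A,hash)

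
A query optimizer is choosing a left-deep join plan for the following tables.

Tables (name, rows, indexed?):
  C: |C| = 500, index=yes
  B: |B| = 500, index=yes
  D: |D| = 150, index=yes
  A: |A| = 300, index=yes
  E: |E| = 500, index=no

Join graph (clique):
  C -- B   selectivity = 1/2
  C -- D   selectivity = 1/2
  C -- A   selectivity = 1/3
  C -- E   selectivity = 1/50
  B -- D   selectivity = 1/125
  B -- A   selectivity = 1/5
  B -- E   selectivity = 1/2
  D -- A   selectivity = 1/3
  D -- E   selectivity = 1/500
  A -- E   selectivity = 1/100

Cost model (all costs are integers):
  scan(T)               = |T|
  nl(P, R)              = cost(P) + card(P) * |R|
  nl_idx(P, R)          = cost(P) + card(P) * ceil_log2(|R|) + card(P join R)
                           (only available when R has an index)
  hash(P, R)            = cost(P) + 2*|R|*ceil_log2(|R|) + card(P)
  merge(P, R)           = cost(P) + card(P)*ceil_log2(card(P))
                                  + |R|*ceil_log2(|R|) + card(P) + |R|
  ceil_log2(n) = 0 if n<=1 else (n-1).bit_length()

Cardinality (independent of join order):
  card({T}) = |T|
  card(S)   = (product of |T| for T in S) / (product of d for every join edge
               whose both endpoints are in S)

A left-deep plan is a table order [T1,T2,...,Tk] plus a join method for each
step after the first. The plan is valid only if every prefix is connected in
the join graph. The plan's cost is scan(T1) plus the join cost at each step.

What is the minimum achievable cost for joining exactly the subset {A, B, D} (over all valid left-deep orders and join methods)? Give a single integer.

8100

Selinger DP over subsets of {A,B,D}:
  {B}: scan cost=500, card=500
  {D}: scan cost=150, card=150
  {A}: scan cost=300, card=300
  {BD}: card=600; try (B,nl_idx)→2100, (D,hash)→3400, (D,nl_idx)→5100, (B,merge)→6500, (D,merge)→6850, (B,hash)→9300 …(+2); best=2100 via (B,nl_idx)
  {AB}: card=30000; try (A,hash)→6400, (B,merge)→8300, (A,merge)→8500, (B,hash)→9600, (B,nl_idx)→33000, (A,nl_idx)→35000 …(+2); best=6400 via (A,hash)
  {AD}: card=15000; try (D,hash)→3000, (A,merge)→4500, (D,merge)→4650, (A,hash)→5700, (A,nl_idx)→16500, (D,nl_idx)→17700 …(+2); best=3000 via (D,hash)
  {ABD}: card=12000; try (A,hash)→8100, (A,merge)→11700, (A,nl_idx)→19500, (B,hash)→27000, (D,hash)→38800, (B,nl_idx)→150000 …(+6); best=8100 via (A,hash)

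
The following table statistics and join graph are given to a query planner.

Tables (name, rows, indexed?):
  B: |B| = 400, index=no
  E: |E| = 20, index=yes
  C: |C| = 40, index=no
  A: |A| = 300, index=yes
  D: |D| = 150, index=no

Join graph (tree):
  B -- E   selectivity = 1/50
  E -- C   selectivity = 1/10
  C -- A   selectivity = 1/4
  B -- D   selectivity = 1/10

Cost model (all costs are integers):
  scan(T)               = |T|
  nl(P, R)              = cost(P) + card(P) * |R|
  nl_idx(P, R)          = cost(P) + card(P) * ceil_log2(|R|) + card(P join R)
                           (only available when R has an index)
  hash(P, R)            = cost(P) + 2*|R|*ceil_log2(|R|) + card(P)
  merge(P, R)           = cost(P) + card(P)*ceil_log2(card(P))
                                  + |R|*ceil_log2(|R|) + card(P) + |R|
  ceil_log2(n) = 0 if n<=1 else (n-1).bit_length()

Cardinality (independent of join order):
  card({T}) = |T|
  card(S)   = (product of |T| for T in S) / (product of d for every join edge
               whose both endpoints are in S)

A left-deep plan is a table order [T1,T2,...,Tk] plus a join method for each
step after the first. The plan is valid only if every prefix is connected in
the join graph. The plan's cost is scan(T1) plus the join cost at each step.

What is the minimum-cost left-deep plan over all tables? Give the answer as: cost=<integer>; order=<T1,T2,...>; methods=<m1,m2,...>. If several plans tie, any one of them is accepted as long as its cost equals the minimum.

Selinger DP (subsets sized 1..n):
  {B}: scan cost=400, card=400
  {E}: scan cost=20, card=20
  {C}: scan cost=40, card=40
  {A}: scan cost=300, card=300
  {D}: scan cost=150, card=150
  {BE}: card=160; try (E,hash)→1000, (E,nl_idx)→2560, (B,merge)→4140, (E,merge)→4520, (B,hash)→7240, (B,nl)→8020 …(+1); best=1000 via (E,hash)
  {BD}: card=6000; try (D,hash)→3200, (B,merge)→5500, (D,merge)→5750, (B,hash)→7500, (B,nl)→60150, (D,nl)→60400; best=3200 via (D,hash)
  {CE}: card=80; try (E,hash)→280, (E,nl_idx)→320, (C,merge)→420, (E,merge)→440, (C,hash)→520, (C,nl)→820 …(+1); best=280 via (E,hash)
  {AC}: card=3000; try (C,hash)→1080, (A,merge)→3320, (A,nl_idx)→3400, (C,merge)→3580, (A,hash)→5480, (A,nl)→12040 …(+1); best=1080 via (C,hash)
  {BCE}: card=640; try (C,hash)→1640, (C,merge)→2720, (B,merge)→4920, (C,nl)→7400, (B,hash)→7560, (B,nl)→32280; best=1640 via (C,hash)
  {BDE}: card=2400; try (D,hash)→3560, (D,merge)→3790, (E,hash)→9400, (D,nl)→25000, (E,nl_idx)→35600, (E,merge)→87320 …(+1); best=3560 via (D,hash)
  {ACE}: card=6000; try (A,merge)→3920, (E,hash)→4280, (A,hash)→5760, (A,nl_idx)→7000, (E,nl_idx)→22080, (A,nl)→24280 …(+2); best=3920 via (A,merge)
  {ABCE}: card=48000; try (A,hash)→7680, (A,merge)→11680, (B,hash)→17120, (A,nl_idx)→55400, (B,merge)→91920, (A,nl)→193640 …(+1); best=7680 via (A,hash)
  {BCDE}: card=9600; try (D,hash)→4680, (C,hash)→6440, (D,merge)→10030, (C,merge)→35040, (D,nl)→97640, (C,nl)→99560; best=4680 via (D,hash)
  {ABCDE}: card=720000; try (A,hash)→19680, (D,hash)→58080, (A,merge)→151680, (A,nl_idx)→811080, (D,merge)→825030, (A,nl)→2884680 …(+1); best=19680 via (A,hash)

cost=19680; order=B,E,C,D,A; methods=hash,hash,hash,hash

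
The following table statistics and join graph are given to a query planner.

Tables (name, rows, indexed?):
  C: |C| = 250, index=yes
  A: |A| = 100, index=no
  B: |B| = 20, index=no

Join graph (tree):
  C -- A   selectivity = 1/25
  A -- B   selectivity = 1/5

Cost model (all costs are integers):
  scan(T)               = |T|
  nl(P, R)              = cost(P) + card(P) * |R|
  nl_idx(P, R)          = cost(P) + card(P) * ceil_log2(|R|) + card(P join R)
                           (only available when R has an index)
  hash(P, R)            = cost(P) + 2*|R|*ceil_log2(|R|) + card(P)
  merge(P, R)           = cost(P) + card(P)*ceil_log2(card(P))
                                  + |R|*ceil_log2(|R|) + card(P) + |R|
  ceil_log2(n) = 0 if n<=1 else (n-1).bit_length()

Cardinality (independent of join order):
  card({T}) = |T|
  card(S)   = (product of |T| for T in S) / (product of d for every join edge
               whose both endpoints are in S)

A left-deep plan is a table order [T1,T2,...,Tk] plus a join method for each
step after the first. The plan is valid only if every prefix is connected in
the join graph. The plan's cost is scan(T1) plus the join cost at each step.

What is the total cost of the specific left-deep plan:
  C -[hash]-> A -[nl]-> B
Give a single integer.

21900

step 1: scan C: cost=250, card=250
step 2: join A via hash
    card(P join A) = 250*100/(25) = 1000
    cost = 250 + 2*100*7 + 250 = 1900
step 3: join B via nl
    card(P join B) = 1000*20/(5) = 4000
    cost = 1900 + 1000*20 = 21900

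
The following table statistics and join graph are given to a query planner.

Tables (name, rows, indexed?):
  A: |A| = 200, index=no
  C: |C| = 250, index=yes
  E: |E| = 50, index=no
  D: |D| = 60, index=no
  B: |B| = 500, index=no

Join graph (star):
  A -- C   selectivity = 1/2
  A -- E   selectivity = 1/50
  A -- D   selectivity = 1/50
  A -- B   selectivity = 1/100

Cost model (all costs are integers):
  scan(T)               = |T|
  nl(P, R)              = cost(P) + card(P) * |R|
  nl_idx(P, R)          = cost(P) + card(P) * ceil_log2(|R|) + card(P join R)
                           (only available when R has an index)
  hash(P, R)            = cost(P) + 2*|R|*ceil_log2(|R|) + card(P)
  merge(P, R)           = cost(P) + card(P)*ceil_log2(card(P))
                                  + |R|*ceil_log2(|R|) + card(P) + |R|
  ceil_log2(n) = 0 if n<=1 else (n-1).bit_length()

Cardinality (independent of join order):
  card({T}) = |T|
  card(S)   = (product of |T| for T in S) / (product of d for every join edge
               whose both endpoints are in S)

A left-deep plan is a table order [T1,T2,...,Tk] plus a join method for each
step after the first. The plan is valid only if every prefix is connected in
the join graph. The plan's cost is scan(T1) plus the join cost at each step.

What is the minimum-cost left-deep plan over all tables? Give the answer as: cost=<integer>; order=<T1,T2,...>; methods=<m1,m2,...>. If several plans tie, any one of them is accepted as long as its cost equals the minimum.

cost=12720; order=B,A,E,D,C; methods=hash,hash,hash,hash

Selinger DP (subsets sized 1..n):
  {A}: scan cost=200, card=200
  {C}: scan cost=250, card=250
  {E}: scan cost=50, card=50
  {D}: scan cost=60, card=60
  {B}: scan cost=500, card=500
  {AC}: card=25000; try (A,hash)→3700, (C,merge)→4250, (A,merge)→4300, (C,hash)→4400, (C,nl_idx)→26800, (C,nl)→50200 …(+1); best=3700 via (A,hash)
  {AE}: card=200; try (E,hash)→1000, (A,merge)→2200, (E,merge)→2350, (A,hash)→3300, (A,nl)→10050, (E,nl)→10200; best=1000 via (E,hash)
  {AD}: card=240; try (D,hash)→1120, (A,merge)→2280, (D,merge)→2420, (A,hash)→3320, (A,nl)→12060, (D,nl)→12200; best=1120 via (D,hash)
  {AB}: card=1000; try (A,hash)→4200, (B,merge)→7000, (A,merge)→7300, (B,hash)→9400, (B,nl)→100200, (A,nl)→100500; best=4200 via (A,hash)
  {ACE}: card=25000; try (C,merge)→5050, (C,hash)→5200, (C,nl_idx)→27600, (E,hash)→29300, (C,nl)→51000, (E,merge)→404050 …(+1); best=5050 via (C,merge)
  {ACD}: card=30000; try (C,hash)→5360, (C,merge)→5530, (D,hash)→29420, (C,nl_idx)→33040, (C,nl)→61120, (D,merge)→404120 …(+1); best=5360 via (C,hash)
  {ABC}: card=125000; try (C,hash)→9200, (C,merge)→17450, (B,hash)→37700, (C,nl_idx)→137200, (C,nl)→254200, (B,merge)→408700 …(+1); best=9200 via (C,hash)
  {ADE}: card=240; try (D,hash)→1920, (E,hash)→1960, (D,merge)→3220, (E,merge)→3630, (D,nl)→13000, (E,nl)→13120; best=1920 via (D,hash)
  {ABE}: card=1000; try (E,hash)→5800, (B,merge)→7800, (B,hash)→10200, (E,merge)→15550, (E,nl)→54200, (B,nl)→101000; best=5800 via (E,hash)
  {ABD}: card=1200; try (D,hash)→5920, (B,merge)→8280, (B,hash)→10360, (D,merge)→15620, (D,nl)→64200, (B,nl)→121120; best=5920 via (D,hash)
  {ACDE}: card=30000; try (C,hash)→6160, (C,merge)→6330, (D,hash)→30770, (C,nl_idx)→33840, (E,hash)→35960, (C,nl)→61920 …(+4); best=6160 via (C,hash)
  {ABCE}: card=125000; try (C,hash)→10800, (C,merge)→19050, (B,hash)→39050, (E,hash)→134800, (C,nl_idx)→138800, (C,nl)→255800 …(+4); best=10800 via (C,hash)
  {ABCD}: card=150000; try (C,hash)→11120, (C,merge)→22570, (B,hash)→44360, (D,hash)→134920, (C,nl_idx)→165520, (C,nl)→305920 …(+4); best=11120 via (C,hash)
  {ABDE}: card=1200; try (D,hash)→7520, (E,hash)→7720, (B,merge)→9080, (B,hash)→11160, (D,merge)→17220, (E,merge)→20670 …(+3); best=7520 via (D,hash)
  {ABCDE}: card=150000; try (C,hash)→12720, (C,merge)→24170, (B,hash)→45160, (D,hash)→136520, (E,hash)→161720, (C,nl_idx)→167120 …(+7); best=12720 via (C,hash)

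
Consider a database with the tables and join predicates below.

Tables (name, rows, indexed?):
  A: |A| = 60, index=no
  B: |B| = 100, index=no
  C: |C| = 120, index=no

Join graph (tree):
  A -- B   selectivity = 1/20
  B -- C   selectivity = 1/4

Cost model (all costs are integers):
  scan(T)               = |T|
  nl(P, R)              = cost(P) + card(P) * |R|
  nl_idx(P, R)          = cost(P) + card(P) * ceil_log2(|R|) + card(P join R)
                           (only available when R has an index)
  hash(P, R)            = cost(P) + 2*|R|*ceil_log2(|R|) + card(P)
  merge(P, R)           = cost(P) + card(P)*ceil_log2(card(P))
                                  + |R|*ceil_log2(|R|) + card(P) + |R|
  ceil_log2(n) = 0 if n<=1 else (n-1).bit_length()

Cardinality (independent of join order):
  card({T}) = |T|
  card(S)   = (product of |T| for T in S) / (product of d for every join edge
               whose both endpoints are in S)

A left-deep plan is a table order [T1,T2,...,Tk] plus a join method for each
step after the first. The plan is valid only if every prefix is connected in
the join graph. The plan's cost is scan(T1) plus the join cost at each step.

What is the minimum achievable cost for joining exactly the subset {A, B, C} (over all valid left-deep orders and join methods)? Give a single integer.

2900

Selinger DP over subsets of {A,B,C}:
  {A}: scan cost=60, card=60
  {B}: scan cost=100, card=100
  {C}: scan cost=120, card=120
  {AB}: card=300; try (A,hash)→920, (B,merge)→1280, (A,merge)→1320, (B,hash)→1520, (B,nl)→6060, (A,nl)→6100; best=920 via (A,hash)
  {BC}: card=3000; try (B,hash)→1640, (C,merge)→1860, (C,hash)→1880, (B,merge)→1880, (C,nl)→12100, (B,nl)→12120; best=1640 via (B,hash)
  {ABC}: card=9000; try (C,hash)→2900, (C,merge)→4880, (A,hash)→5360, (C,nl)→36920, (A,merge)→41060, (A,nl)→181640; best=2900 via (C,hash)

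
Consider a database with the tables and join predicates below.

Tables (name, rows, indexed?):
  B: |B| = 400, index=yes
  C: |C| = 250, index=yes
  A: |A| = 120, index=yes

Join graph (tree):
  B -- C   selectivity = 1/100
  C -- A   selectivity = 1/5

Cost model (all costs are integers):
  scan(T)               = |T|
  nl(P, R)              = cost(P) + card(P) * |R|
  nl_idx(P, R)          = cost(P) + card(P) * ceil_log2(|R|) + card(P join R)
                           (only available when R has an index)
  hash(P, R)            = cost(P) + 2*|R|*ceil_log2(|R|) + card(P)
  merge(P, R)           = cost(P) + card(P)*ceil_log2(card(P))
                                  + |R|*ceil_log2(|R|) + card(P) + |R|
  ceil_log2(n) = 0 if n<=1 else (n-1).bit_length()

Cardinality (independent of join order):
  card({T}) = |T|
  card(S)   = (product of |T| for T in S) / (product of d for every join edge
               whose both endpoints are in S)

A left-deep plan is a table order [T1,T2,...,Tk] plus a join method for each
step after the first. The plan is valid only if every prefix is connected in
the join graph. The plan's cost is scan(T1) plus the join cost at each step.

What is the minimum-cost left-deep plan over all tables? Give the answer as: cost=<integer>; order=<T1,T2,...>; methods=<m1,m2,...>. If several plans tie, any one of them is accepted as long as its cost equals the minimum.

Selinger DP (subsets sized 1..n):
  {B}: scan cost=400, card=400
  {C}: scan cost=250, card=250
  {A}: scan cost=120, card=120
  {BC}: card=1000; try (B,nl_idx)→3500, (C,nl_idx)→4600, (C,hash)→4800, (B,merge)→6500, (C,merge)→6650, (B,hash)→7700 …(+2); best=3500 via (B,nl_idx)
  {AC}: card=6000; try (A,hash)→2180, (C,merge)→3330, (A,merge)→3460, (C,hash)→4240, (C,nl_idx)→7080, (A,nl_idx)→8000 …(+2); best=2180 via (A,hash)
  {ABC}: card=24000; try (A,hash)→6180, (B,hash)→15380, (A,merge)→15460, (A,nl_idx)→34500, (B,nl_idx)→80180, (B,merge)→90180 …(+2); best=6180 via (A,hash)

cost=6180; order=C,B,A; methods=nl_idx,hash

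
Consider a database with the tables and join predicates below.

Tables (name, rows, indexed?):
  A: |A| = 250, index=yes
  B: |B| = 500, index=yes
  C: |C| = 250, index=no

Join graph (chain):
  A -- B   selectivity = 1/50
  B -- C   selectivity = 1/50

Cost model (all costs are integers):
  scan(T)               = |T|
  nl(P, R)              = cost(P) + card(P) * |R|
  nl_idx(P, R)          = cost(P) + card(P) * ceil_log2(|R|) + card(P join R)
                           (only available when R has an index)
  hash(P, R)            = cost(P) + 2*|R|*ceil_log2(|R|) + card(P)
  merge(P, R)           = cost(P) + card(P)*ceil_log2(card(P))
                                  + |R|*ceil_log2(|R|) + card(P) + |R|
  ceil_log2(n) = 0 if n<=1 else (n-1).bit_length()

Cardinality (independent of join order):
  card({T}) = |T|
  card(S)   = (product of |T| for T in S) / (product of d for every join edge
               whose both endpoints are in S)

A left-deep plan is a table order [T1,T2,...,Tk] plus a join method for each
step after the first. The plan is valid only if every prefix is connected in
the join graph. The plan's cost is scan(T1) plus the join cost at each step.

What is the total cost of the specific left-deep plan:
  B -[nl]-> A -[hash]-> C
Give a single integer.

step 1: scan B: cost=500, card=500
step 2: join A via nl
    card(P join A) = 500*250/(50) = 2500
    cost = 500 + 500*250 = 125500
step 3: join C via hash
    card(P join C) = 2500*250/(50) = 12500
    cost = 125500 + 2*250*8 + 2500 = 132000

132000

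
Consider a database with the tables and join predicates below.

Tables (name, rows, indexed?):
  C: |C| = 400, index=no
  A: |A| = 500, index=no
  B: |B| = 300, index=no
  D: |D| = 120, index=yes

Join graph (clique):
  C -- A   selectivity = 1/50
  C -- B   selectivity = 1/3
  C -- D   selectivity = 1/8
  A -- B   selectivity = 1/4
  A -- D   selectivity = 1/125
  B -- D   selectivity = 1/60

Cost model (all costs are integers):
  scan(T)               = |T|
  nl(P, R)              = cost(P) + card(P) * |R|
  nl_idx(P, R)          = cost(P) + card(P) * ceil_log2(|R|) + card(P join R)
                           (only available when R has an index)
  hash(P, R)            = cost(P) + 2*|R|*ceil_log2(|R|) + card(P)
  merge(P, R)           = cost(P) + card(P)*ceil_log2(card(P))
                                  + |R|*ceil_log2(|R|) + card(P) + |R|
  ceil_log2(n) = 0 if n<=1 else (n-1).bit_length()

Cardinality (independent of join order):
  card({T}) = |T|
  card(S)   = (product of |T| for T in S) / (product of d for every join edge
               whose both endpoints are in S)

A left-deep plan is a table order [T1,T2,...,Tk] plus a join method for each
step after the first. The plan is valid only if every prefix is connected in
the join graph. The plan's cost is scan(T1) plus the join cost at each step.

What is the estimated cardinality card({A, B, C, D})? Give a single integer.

Tables in S: A(500), B(300), C(400), D(120)
Edges inside S: C-A(d=50), C-B(d=3), C-D(d=8), A-B(d=4), A-D(d=125), B-D(d=60)
numerator = 500 * 300 * 400 * 120 = 7200000000
denominator = 50 * 3 * 8 * 4 * 125 * 60 = 36000000
card(S) = 7200000000 / 36000000 = 200

200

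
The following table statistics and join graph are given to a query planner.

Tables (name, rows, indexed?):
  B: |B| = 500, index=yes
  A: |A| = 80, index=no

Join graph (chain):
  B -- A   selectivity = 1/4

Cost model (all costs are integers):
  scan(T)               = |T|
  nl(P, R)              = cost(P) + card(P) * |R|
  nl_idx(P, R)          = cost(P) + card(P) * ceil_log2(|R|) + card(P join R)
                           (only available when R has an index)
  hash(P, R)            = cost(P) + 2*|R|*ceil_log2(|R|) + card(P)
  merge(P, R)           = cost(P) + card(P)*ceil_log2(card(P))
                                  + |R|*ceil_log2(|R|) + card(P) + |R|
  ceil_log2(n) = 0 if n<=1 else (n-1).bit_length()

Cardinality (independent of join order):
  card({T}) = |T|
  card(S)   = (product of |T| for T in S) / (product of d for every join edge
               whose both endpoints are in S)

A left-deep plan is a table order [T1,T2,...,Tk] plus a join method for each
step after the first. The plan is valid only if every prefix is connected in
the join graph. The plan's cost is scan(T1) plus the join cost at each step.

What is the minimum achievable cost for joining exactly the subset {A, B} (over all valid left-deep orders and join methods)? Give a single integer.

2120

Selinger DP over subsets of {A,B}:
  {B}: scan cost=500, card=500
  {A}: scan cost=80, card=80
  {AB}: card=10000; try (A,hash)→2120, (B,merge)→5720, (A,merge)→6140, (B,hash)→9160, (B,nl_idx)→10800, (B,nl)→40080 …(+1); best=2120 via (A,hash)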